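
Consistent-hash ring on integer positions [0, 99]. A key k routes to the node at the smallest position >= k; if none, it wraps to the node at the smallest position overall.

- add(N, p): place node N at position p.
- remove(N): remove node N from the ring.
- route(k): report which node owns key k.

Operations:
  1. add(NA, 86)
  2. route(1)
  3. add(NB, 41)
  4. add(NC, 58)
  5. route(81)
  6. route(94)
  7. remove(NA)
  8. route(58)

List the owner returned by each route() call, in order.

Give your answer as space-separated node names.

Answer: NA NA NB NC

Derivation:
Op 1: add NA@86 -> ring=[86:NA]
Op 2: route key 1: smallest pos >= 1 is 86 -> NA
Op 3: add NB@41 -> ring=[41:NB,86:NA]
Op 4: add NC@58 -> ring=[41:NB,58:NC,86:NA]
Op 5: route key 81: smallest pos >= 81 is 86 -> NA
Op 6: route key 94: none >= 94, wrap to smallest pos 41 -> NB
Op 7: remove NA -> ring=[41:NB,58:NC]
Op 8: route key 58: smallest pos >= 58 is 58 -> NC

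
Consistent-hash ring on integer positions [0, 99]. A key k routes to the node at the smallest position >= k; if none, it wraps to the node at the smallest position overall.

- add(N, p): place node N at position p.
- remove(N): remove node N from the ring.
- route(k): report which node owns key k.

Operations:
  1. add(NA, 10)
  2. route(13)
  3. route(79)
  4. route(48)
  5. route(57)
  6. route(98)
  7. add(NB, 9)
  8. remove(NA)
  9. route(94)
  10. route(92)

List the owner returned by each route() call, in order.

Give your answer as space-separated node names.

Answer: NA NA NA NA NA NB NB

Derivation:
Op 1: add NA@10 -> ring=[10:NA]
Op 2: route key 13: none >= 13, wrap to smallest pos 10 -> NA
Op 3: route key 79: none >= 79, wrap to smallest pos 10 -> NA
Op 4: route key 48: none >= 48, wrap to smallest pos 10 -> NA
Op 5: route key 57: none >= 57, wrap to smallest pos 10 -> NA
Op 6: route key 98: none >= 98, wrap to smallest pos 10 -> NA
Op 7: add NB@9 -> ring=[9:NB,10:NA]
Op 8: remove NA -> ring=[9:NB]
Op 9: route key 94: none >= 94, wrap to smallest pos 9 -> NB
Op 10: route key 92: none >= 92, wrap to smallest pos 9 -> NB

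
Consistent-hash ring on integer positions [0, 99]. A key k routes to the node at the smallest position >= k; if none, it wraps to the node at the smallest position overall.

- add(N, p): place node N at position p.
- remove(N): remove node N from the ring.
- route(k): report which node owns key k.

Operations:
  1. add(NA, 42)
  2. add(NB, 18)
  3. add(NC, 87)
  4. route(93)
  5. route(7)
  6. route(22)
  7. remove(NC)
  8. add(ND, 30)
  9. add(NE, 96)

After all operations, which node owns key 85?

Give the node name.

Op 1: add NA@42 -> ring=[42:NA]
Op 2: add NB@18 -> ring=[18:NB,42:NA]
Op 3: add NC@87 -> ring=[18:NB,42:NA,87:NC]
Op 4: route key 93: none >= 93, wrap to smallest pos 18 -> NB
Op 5: route key 7: smallest pos >= 7 is 18 -> NB
Op 6: route key 22: smallest pos >= 22 is 42 -> NA
Op 7: remove NC -> ring=[18:NB,42:NA]
Op 8: add ND@30 -> ring=[18:NB,30:ND,42:NA]
Op 9: add NE@96 -> ring=[18:NB,30:ND,42:NA,96:NE]
Final route key 85: smallest pos >= 85 is 96 -> NE

Answer: NE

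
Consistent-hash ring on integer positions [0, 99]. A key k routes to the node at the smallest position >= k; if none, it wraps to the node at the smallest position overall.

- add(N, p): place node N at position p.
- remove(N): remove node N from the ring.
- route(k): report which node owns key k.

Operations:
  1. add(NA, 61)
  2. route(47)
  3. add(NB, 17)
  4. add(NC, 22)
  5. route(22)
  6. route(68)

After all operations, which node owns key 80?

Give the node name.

Answer: NB

Derivation:
Op 1: add NA@61 -> ring=[61:NA]
Op 2: route key 47: smallest pos >= 47 is 61 -> NA
Op 3: add NB@17 -> ring=[17:NB,61:NA]
Op 4: add NC@22 -> ring=[17:NB,22:NC,61:NA]
Op 5: route key 22: smallest pos >= 22 is 22 -> NC
Op 6: route key 68: none >= 68, wrap to smallest pos 17 -> NB
Final route key 80: none >= 80, wrap to smallest pos 17 -> NB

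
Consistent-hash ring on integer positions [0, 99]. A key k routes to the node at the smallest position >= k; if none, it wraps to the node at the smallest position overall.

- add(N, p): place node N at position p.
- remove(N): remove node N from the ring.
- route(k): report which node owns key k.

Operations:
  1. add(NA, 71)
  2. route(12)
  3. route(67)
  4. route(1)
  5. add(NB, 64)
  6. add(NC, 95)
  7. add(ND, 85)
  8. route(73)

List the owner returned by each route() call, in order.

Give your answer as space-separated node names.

Op 1: add NA@71 -> ring=[71:NA]
Op 2: route key 12: smallest pos >= 12 is 71 -> NA
Op 3: route key 67: smallest pos >= 67 is 71 -> NA
Op 4: route key 1: smallest pos >= 1 is 71 -> NA
Op 5: add NB@64 -> ring=[64:NB,71:NA]
Op 6: add NC@95 -> ring=[64:NB,71:NA,95:NC]
Op 7: add ND@85 -> ring=[64:NB,71:NA,85:ND,95:NC]
Op 8: route key 73: smallest pos >= 73 is 85 -> ND

Answer: NA NA NA ND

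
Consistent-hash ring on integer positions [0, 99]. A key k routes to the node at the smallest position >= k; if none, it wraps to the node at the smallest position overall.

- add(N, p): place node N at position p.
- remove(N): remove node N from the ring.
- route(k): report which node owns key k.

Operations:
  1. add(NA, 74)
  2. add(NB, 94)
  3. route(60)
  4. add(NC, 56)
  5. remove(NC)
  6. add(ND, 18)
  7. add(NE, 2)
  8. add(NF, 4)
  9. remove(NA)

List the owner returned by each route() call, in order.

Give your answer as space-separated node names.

Answer: NA

Derivation:
Op 1: add NA@74 -> ring=[74:NA]
Op 2: add NB@94 -> ring=[74:NA,94:NB]
Op 3: route key 60: smallest pos >= 60 is 74 -> NA
Op 4: add NC@56 -> ring=[56:NC,74:NA,94:NB]
Op 5: remove NC -> ring=[74:NA,94:NB]
Op 6: add ND@18 -> ring=[18:ND,74:NA,94:NB]
Op 7: add NE@2 -> ring=[2:NE,18:ND,74:NA,94:NB]
Op 8: add NF@4 -> ring=[2:NE,4:NF,18:ND,74:NA,94:NB]
Op 9: remove NA -> ring=[2:NE,4:NF,18:ND,94:NB]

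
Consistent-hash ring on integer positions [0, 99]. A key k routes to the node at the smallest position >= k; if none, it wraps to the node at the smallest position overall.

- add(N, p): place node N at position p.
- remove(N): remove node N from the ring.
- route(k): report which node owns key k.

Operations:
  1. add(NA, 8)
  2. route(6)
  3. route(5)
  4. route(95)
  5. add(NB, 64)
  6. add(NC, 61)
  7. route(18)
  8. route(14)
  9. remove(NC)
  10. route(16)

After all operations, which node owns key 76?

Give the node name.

Answer: NA

Derivation:
Op 1: add NA@8 -> ring=[8:NA]
Op 2: route key 6: smallest pos >= 6 is 8 -> NA
Op 3: route key 5: smallest pos >= 5 is 8 -> NA
Op 4: route key 95: none >= 95, wrap to smallest pos 8 -> NA
Op 5: add NB@64 -> ring=[8:NA,64:NB]
Op 6: add NC@61 -> ring=[8:NA,61:NC,64:NB]
Op 7: route key 18: smallest pos >= 18 is 61 -> NC
Op 8: route key 14: smallest pos >= 14 is 61 -> NC
Op 9: remove NC -> ring=[8:NA,64:NB]
Op 10: route key 16: smallest pos >= 16 is 64 -> NB
Final route key 76: none >= 76, wrap to smallest pos 8 -> NA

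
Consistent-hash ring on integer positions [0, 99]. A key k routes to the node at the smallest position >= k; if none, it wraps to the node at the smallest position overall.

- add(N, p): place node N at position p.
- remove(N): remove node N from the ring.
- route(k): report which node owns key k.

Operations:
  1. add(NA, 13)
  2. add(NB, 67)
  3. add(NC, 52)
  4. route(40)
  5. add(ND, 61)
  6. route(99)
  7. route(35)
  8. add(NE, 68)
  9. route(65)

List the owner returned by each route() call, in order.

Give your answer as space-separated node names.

Op 1: add NA@13 -> ring=[13:NA]
Op 2: add NB@67 -> ring=[13:NA,67:NB]
Op 3: add NC@52 -> ring=[13:NA,52:NC,67:NB]
Op 4: route key 40: smallest pos >= 40 is 52 -> NC
Op 5: add ND@61 -> ring=[13:NA,52:NC,61:ND,67:NB]
Op 6: route key 99: none >= 99, wrap to smallest pos 13 -> NA
Op 7: route key 35: smallest pos >= 35 is 52 -> NC
Op 8: add NE@68 -> ring=[13:NA,52:NC,61:ND,67:NB,68:NE]
Op 9: route key 65: smallest pos >= 65 is 67 -> NB

Answer: NC NA NC NB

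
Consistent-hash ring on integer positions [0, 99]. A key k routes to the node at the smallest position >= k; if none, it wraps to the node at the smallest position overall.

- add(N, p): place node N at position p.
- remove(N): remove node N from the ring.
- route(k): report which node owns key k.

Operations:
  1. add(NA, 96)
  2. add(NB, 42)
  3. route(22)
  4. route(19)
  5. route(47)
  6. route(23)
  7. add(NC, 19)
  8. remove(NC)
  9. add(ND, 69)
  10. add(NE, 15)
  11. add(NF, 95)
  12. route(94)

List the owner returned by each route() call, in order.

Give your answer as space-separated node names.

Answer: NB NB NA NB NF

Derivation:
Op 1: add NA@96 -> ring=[96:NA]
Op 2: add NB@42 -> ring=[42:NB,96:NA]
Op 3: route key 22: smallest pos >= 22 is 42 -> NB
Op 4: route key 19: smallest pos >= 19 is 42 -> NB
Op 5: route key 47: smallest pos >= 47 is 96 -> NA
Op 6: route key 23: smallest pos >= 23 is 42 -> NB
Op 7: add NC@19 -> ring=[19:NC,42:NB,96:NA]
Op 8: remove NC -> ring=[42:NB,96:NA]
Op 9: add ND@69 -> ring=[42:NB,69:ND,96:NA]
Op 10: add NE@15 -> ring=[15:NE,42:NB,69:ND,96:NA]
Op 11: add NF@95 -> ring=[15:NE,42:NB,69:ND,95:NF,96:NA]
Op 12: route key 94: smallest pos >= 94 is 95 -> NF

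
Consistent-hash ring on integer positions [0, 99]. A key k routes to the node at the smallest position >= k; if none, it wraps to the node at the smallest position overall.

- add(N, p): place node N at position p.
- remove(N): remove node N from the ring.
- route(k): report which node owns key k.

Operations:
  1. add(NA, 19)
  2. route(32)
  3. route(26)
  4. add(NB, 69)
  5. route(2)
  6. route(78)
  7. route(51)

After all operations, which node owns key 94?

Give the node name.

Answer: NA

Derivation:
Op 1: add NA@19 -> ring=[19:NA]
Op 2: route key 32: none >= 32, wrap to smallest pos 19 -> NA
Op 3: route key 26: none >= 26, wrap to smallest pos 19 -> NA
Op 4: add NB@69 -> ring=[19:NA,69:NB]
Op 5: route key 2: smallest pos >= 2 is 19 -> NA
Op 6: route key 78: none >= 78, wrap to smallest pos 19 -> NA
Op 7: route key 51: smallest pos >= 51 is 69 -> NB
Final route key 94: none >= 94, wrap to smallest pos 19 -> NA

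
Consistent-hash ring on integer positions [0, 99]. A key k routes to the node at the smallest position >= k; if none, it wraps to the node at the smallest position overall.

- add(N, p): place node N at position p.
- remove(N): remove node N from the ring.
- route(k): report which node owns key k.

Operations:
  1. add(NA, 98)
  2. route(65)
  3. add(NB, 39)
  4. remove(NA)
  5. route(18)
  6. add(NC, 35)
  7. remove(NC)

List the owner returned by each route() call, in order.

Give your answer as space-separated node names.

Answer: NA NB

Derivation:
Op 1: add NA@98 -> ring=[98:NA]
Op 2: route key 65: smallest pos >= 65 is 98 -> NA
Op 3: add NB@39 -> ring=[39:NB,98:NA]
Op 4: remove NA -> ring=[39:NB]
Op 5: route key 18: smallest pos >= 18 is 39 -> NB
Op 6: add NC@35 -> ring=[35:NC,39:NB]
Op 7: remove NC -> ring=[39:NB]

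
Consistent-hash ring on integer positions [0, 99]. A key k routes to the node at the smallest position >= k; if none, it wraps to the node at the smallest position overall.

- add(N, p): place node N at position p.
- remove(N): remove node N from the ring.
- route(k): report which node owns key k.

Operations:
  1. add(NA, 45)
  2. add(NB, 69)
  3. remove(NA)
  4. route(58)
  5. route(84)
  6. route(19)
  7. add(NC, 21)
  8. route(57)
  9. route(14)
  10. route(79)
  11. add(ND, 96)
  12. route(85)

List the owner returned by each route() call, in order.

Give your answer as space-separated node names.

Op 1: add NA@45 -> ring=[45:NA]
Op 2: add NB@69 -> ring=[45:NA,69:NB]
Op 3: remove NA -> ring=[69:NB]
Op 4: route key 58: smallest pos >= 58 is 69 -> NB
Op 5: route key 84: none >= 84, wrap to smallest pos 69 -> NB
Op 6: route key 19: smallest pos >= 19 is 69 -> NB
Op 7: add NC@21 -> ring=[21:NC,69:NB]
Op 8: route key 57: smallest pos >= 57 is 69 -> NB
Op 9: route key 14: smallest pos >= 14 is 21 -> NC
Op 10: route key 79: none >= 79, wrap to smallest pos 21 -> NC
Op 11: add ND@96 -> ring=[21:NC,69:NB,96:ND]
Op 12: route key 85: smallest pos >= 85 is 96 -> ND

Answer: NB NB NB NB NC NC ND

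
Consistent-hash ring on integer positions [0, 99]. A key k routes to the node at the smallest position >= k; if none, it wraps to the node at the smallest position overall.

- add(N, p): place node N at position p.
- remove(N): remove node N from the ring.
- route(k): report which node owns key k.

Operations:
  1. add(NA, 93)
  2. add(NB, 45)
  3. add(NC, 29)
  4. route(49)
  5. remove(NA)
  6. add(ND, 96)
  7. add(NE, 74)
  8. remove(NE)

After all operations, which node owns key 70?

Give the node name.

Answer: ND

Derivation:
Op 1: add NA@93 -> ring=[93:NA]
Op 2: add NB@45 -> ring=[45:NB,93:NA]
Op 3: add NC@29 -> ring=[29:NC,45:NB,93:NA]
Op 4: route key 49: smallest pos >= 49 is 93 -> NA
Op 5: remove NA -> ring=[29:NC,45:NB]
Op 6: add ND@96 -> ring=[29:NC,45:NB,96:ND]
Op 7: add NE@74 -> ring=[29:NC,45:NB,74:NE,96:ND]
Op 8: remove NE -> ring=[29:NC,45:NB,96:ND]
Final route key 70: smallest pos >= 70 is 96 -> ND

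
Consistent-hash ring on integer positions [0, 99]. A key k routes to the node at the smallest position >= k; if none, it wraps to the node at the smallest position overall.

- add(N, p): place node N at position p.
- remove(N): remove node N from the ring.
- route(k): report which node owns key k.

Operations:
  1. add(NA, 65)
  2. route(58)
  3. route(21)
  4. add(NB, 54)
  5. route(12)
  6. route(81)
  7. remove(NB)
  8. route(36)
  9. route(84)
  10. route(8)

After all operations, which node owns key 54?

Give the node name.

Op 1: add NA@65 -> ring=[65:NA]
Op 2: route key 58: smallest pos >= 58 is 65 -> NA
Op 3: route key 21: smallest pos >= 21 is 65 -> NA
Op 4: add NB@54 -> ring=[54:NB,65:NA]
Op 5: route key 12: smallest pos >= 12 is 54 -> NB
Op 6: route key 81: none >= 81, wrap to smallest pos 54 -> NB
Op 7: remove NB -> ring=[65:NA]
Op 8: route key 36: smallest pos >= 36 is 65 -> NA
Op 9: route key 84: none >= 84, wrap to smallest pos 65 -> NA
Op 10: route key 8: smallest pos >= 8 is 65 -> NA
Final route key 54: smallest pos >= 54 is 65 -> NA

Answer: NA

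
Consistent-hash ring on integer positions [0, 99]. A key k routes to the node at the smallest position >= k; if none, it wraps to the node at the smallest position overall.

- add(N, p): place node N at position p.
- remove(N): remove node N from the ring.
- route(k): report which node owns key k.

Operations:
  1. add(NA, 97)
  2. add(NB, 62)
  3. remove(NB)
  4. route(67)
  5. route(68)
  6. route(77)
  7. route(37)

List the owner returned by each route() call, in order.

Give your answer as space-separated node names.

Op 1: add NA@97 -> ring=[97:NA]
Op 2: add NB@62 -> ring=[62:NB,97:NA]
Op 3: remove NB -> ring=[97:NA]
Op 4: route key 67: smallest pos >= 67 is 97 -> NA
Op 5: route key 68: smallest pos >= 68 is 97 -> NA
Op 6: route key 77: smallest pos >= 77 is 97 -> NA
Op 7: route key 37: smallest pos >= 37 is 97 -> NA

Answer: NA NA NA NA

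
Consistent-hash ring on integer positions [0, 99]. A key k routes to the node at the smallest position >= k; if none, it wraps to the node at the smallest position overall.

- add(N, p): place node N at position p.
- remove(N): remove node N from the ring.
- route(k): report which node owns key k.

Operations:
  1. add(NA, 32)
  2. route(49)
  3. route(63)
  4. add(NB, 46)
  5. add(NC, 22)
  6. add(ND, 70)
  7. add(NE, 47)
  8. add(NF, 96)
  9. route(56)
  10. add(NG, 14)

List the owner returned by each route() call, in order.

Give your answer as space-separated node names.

Answer: NA NA ND

Derivation:
Op 1: add NA@32 -> ring=[32:NA]
Op 2: route key 49: none >= 49, wrap to smallest pos 32 -> NA
Op 3: route key 63: none >= 63, wrap to smallest pos 32 -> NA
Op 4: add NB@46 -> ring=[32:NA,46:NB]
Op 5: add NC@22 -> ring=[22:NC,32:NA,46:NB]
Op 6: add ND@70 -> ring=[22:NC,32:NA,46:NB,70:ND]
Op 7: add NE@47 -> ring=[22:NC,32:NA,46:NB,47:NE,70:ND]
Op 8: add NF@96 -> ring=[22:NC,32:NA,46:NB,47:NE,70:ND,96:NF]
Op 9: route key 56: smallest pos >= 56 is 70 -> ND
Op 10: add NG@14 -> ring=[14:NG,22:NC,32:NA,46:NB,47:NE,70:ND,96:NF]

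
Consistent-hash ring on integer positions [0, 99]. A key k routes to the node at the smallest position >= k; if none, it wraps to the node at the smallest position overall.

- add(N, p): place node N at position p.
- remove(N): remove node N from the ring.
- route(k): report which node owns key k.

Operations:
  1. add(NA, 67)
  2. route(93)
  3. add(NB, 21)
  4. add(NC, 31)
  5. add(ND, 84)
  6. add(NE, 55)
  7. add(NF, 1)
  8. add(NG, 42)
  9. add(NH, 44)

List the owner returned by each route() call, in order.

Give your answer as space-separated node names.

Op 1: add NA@67 -> ring=[67:NA]
Op 2: route key 93: none >= 93, wrap to smallest pos 67 -> NA
Op 3: add NB@21 -> ring=[21:NB,67:NA]
Op 4: add NC@31 -> ring=[21:NB,31:NC,67:NA]
Op 5: add ND@84 -> ring=[21:NB,31:NC,67:NA,84:ND]
Op 6: add NE@55 -> ring=[21:NB,31:NC,55:NE,67:NA,84:ND]
Op 7: add NF@1 -> ring=[1:NF,21:NB,31:NC,55:NE,67:NA,84:ND]
Op 8: add NG@42 -> ring=[1:NF,21:NB,31:NC,42:NG,55:NE,67:NA,84:ND]
Op 9: add NH@44 -> ring=[1:NF,21:NB,31:NC,42:NG,44:NH,55:NE,67:NA,84:ND]

Answer: NA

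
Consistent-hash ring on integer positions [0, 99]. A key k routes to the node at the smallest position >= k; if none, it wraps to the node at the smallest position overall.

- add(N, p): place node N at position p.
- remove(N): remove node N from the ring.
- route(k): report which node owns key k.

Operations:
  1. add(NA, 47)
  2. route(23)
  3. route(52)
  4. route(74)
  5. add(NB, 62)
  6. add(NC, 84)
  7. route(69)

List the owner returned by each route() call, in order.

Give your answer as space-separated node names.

Answer: NA NA NA NC

Derivation:
Op 1: add NA@47 -> ring=[47:NA]
Op 2: route key 23: smallest pos >= 23 is 47 -> NA
Op 3: route key 52: none >= 52, wrap to smallest pos 47 -> NA
Op 4: route key 74: none >= 74, wrap to smallest pos 47 -> NA
Op 5: add NB@62 -> ring=[47:NA,62:NB]
Op 6: add NC@84 -> ring=[47:NA,62:NB,84:NC]
Op 7: route key 69: smallest pos >= 69 is 84 -> NC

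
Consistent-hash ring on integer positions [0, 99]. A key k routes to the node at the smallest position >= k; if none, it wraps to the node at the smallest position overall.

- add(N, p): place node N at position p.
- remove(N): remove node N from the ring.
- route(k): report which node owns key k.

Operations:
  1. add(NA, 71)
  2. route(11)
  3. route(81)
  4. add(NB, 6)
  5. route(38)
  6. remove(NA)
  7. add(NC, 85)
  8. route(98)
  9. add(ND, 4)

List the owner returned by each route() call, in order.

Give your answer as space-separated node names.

Answer: NA NA NA NB

Derivation:
Op 1: add NA@71 -> ring=[71:NA]
Op 2: route key 11: smallest pos >= 11 is 71 -> NA
Op 3: route key 81: none >= 81, wrap to smallest pos 71 -> NA
Op 4: add NB@6 -> ring=[6:NB,71:NA]
Op 5: route key 38: smallest pos >= 38 is 71 -> NA
Op 6: remove NA -> ring=[6:NB]
Op 7: add NC@85 -> ring=[6:NB,85:NC]
Op 8: route key 98: none >= 98, wrap to smallest pos 6 -> NB
Op 9: add ND@4 -> ring=[4:ND,6:NB,85:NC]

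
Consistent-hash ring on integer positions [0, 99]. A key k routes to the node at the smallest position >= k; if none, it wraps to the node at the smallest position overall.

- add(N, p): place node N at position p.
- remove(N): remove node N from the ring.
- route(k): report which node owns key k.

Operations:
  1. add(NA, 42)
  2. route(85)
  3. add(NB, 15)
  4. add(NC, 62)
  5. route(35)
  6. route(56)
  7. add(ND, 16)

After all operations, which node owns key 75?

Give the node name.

Op 1: add NA@42 -> ring=[42:NA]
Op 2: route key 85: none >= 85, wrap to smallest pos 42 -> NA
Op 3: add NB@15 -> ring=[15:NB,42:NA]
Op 4: add NC@62 -> ring=[15:NB,42:NA,62:NC]
Op 5: route key 35: smallest pos >= 35 is 42 -> NA
Op 6: route key 56: smallest pos >= 56 is 62 -> NC
Op 7: add ND@16 -> ring=[15:NB,16:ND,42:NA,62:NC]
Final route key 75: none >= 75, wrap to smallest pos 15 -> NB

Answer: NB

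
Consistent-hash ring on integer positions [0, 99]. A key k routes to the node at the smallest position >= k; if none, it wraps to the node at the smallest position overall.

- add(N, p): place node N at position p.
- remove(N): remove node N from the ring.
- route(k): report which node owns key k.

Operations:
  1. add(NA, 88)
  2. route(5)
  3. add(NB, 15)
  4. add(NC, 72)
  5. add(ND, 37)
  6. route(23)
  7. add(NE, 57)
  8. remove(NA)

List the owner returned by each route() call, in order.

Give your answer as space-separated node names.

Answer: NA ND

Derivation:
Op 1: add NA@88 -> ring=[88:NA]
Op 2: route key 5: smallest pos >= 5 is 88 -> NA
Op 3: add NB@15 -> ring=[15:NB,88:NA]
Op 4: add NC@72 -> ring=[15:NB,72:NC,88:NA]
Op 5: add ND@37 -> ring=[15:NB,37:ND,72:NC,88:NA]
Op 6: route key 23: smallest pos >= 23 is 37 -> ND
Op 7: add NE@57 -> ring=[15:NB,37:ND,57:NE,72:NC,88:NA]
Op 8: remove NA -> ring=[15:NB,37:ND,57:NE,72:NC]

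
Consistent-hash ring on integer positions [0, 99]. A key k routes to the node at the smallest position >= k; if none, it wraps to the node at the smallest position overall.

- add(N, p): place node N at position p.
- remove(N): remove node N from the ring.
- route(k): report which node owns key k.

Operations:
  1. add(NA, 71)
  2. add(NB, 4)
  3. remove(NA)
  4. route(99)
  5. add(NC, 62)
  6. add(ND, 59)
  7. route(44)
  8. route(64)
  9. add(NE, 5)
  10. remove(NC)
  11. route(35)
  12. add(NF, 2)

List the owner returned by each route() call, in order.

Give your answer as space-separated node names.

Op 1: add NA@71 -> ring=[71:NA]
Op 2: add NB@4 -> ring=[4:NB,71:NA]
Op 3: remove NA -> ring=[4:NB]
Op 4: route key 99: none >= 99, wrap to smallest pos 4 -> NB
Op 5: add NC@62 -> ring=[4:NB,62:NC]
Op 6: add ND@59 -> ring=[4:NB,59:ND,62:NC]
Op 7: route key 44: smallest pos >= 44 is 59 -> ND
Op 8: route key 64: none >= 64, wrap to smallest pos 4 -> NB
Op 9: add NE@5 -> ring=[4:NB,5:NE,59:ND,62:NC]
Op 10: remove NC -> ring=[4:NB,5:NE,59:ND]
Op 11: route key 35: smallest pos >= 35 is 59 -> ND
Op 12: add NF@2 -> ring=[2:NF,4:NB,5:NE,59:ND]

Answer: NB ND NB ND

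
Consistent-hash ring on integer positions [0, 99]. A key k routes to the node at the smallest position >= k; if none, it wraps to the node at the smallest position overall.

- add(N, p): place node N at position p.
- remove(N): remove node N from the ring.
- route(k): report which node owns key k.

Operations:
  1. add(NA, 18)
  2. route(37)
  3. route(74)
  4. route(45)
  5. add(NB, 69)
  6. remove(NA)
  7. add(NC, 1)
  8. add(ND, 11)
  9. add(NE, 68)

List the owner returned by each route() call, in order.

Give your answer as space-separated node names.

Answer: NA NA NA

Derivation:
Op 1: add NA@18 -> ring=[18:NA]
Op 2: route key 37: none >= 37, wrap to smallest pos 18 -> NA
Op 3: route key 74: none >= 74, wrap to smallest pos 18 -> NA
Op 4: route key 45: none >= 45, wrap to smallest pos 18 -> NA
Op 5: add NB@69 -> ring=[18:NA,69:NB]
Op 6: remove NA -> ring=[69:NB]
Op 7: add NC@1 -> ring=[1:NC,69:NB]
Op 8: add ND@11 -> ring=[1:NC,11:ND,69:NB]
Op 9: add NE@68 -> ring=[1:NC,11:ND,68:NE,69:NB]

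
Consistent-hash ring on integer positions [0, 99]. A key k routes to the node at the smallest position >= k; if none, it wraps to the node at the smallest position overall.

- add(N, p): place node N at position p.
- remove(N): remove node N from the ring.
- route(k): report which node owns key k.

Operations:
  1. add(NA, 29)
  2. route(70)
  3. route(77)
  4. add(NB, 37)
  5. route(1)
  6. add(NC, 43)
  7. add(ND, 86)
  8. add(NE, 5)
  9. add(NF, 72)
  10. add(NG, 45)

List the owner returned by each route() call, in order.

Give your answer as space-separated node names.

Op 1: add NA@29 -> ring=[29:NA]
Op 2: route key 70: none >= 70, wrap to smallest pos 29 -> NA
Op 3: route key 77: none >= 77, wrap to smallest pos 29 -> NA
Op 4: add NB@37 -> ring=[29:NA,37:NB]
Op 5: route key 1: smallest pos >= 1 is 29 -> NA
Op 6: add NC@43 -> ring=[29:NA,37:NB,43:NC]
Op 7: add ND@86 -> ring=[29:NA,37:NB,43:NC,86:ND]
Op 8: add NE@5 -> ring=[5:NE,29:NA,37:NB,43:NC,86:ND]
Op 9: add NF@72 -> ring=[5:NE,29:NA,37:NB,43:NC,72:NF,86:ND]
Op 10: add NG@45 -> ring=[5:NE,29:NA,37:NB,43:NC,45:NG,72:NF,86:ND]

Answer: NA NA NA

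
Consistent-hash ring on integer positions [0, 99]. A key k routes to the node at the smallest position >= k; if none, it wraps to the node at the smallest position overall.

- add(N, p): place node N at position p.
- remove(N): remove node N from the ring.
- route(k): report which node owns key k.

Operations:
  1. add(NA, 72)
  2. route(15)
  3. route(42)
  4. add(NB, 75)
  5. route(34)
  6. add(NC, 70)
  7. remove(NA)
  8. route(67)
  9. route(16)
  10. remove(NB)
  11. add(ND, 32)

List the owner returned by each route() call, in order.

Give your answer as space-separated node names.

Answer: NA NA NA NC NC

Derivation:
Op 1: add NA@72 -> ring=[72:NA]
Op 2: route key 15: smallest pos >= 15 is 72 -> NA
Op 3: route key 42: smallest pos >= 42 is 72 -> NA
Op 4: add NB@75 -> ring=[72:NA,75:NB]
Op 5: route key 34: smallest pos >= 34 is 72 -> NA
Op 6: add NC@70 -> ring=[70:NC,72:NA,75:NB]
Op 7: remove NA -> ring=[70:NC,75:NB]
Op 8: route key 67: smallest pos >= 67 is 70 -> NC
Op 9: route key 16: smallest pos >= 16 is 70 -> NC
Op 10: remove NB -> ring=[70:NC]
Op 11: add ND@32 -> ring=[32:ND,70:NC]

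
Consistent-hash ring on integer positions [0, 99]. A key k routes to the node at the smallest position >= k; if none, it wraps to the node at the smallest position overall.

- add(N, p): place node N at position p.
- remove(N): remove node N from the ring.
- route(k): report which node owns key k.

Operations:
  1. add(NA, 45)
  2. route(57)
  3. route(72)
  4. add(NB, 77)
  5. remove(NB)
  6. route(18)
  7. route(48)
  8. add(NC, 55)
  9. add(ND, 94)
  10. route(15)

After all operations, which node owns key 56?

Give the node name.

Op 1: add NA@45 -> ring=[45:NA]
Op 2: route key 57: none >= 57, wrap to smallest pos 45 -> NA
Op 3: route key 72: none >= 72, wrap to smallest pos 45 -> NA
Op 4: add NB@77 -> ring=[45:NA,77:NB]
Op 5: remove NB -> ring=[45:NA]
Op 6: route key 18: smallest pos >= 18 is 45 -> NA
Op 7: route key 48: none >= 48, wrap to smallest pos 45 -> NA
Op 8: add NC@55 -> ring=[45:NA,55:NC]
Op 9: add ND@94 -> ring=[45:NA,55:NC,94:ND]
Op 10: route key 15: smallest pos >= 15 is 45 -> NA
Final route key 56: smallest pos >= 56 is 94 -> ND

Answer: ND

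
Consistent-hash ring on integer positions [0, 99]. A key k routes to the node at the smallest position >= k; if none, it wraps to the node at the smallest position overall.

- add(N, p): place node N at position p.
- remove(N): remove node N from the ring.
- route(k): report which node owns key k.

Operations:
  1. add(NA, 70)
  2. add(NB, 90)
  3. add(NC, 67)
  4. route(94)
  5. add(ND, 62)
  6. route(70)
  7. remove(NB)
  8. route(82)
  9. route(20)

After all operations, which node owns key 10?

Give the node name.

Answer: ND

Derivation:
Op 1: add NA@70 -> ring=[70:NA]
Op 2: add NB@90 -> ring=[70:NA,90:NB]
Op 3: add NC@67 -> ring=[67:NC,70:NA,90:NB]
Op 4: route key 94: none >= 94, wrap to smallest pos 67 -> NC
Op 5: add ND@62 -> ring=[62:ND,67:NC,70:NA,90:NB]
Op 6: route key 70: smallest pos >= 70 is 70 -> NA
Op 7: remove NB -> ring=[62:ND,67:NC,70:NA]
Op 8: route key 82: none >= 82, wrap to smallest pos 62 -> ND
Op 9: route key 20: smallest pos >= 20 is 62 -> ND
Final route key 10: smallest pos >= 10 is 62 -> ND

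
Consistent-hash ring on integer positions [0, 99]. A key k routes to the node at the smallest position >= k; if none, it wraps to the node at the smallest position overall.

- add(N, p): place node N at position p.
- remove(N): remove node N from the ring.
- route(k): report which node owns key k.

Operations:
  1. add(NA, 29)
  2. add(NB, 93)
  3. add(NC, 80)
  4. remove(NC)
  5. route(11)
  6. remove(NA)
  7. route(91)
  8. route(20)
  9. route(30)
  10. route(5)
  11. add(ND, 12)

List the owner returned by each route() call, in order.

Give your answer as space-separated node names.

Answer: NA NB NB NB NB

Derivation:
Op 1: add NA@29 -> ring=[29:NA]
Op 2: add NB@93 -> ring=[29:NA,93:NB]
Op 3: add NC@80 -> ring=[29:NA,80:NC,93:NB]
Op 4: remove NC -> ring=[29:NA,93:NB]
Op 5: route key 11: smallest pos >= 11 is 29 -> NA
Op 6: remove NA -> ring=[93:NB]
Op 7: route key 91: smallest pos >= 91 is 93 -> NB
Op 8: route key 20: smallest pos >= 20 is 93 -> NB
Op 9: route key 30: smallest pos >= 30 is 93 -> NB
Op 10: route key 5: smallest pos >= 5 is 93 -> NB
Op 11: add ND@12 -> ring=[12:ND,93:NB]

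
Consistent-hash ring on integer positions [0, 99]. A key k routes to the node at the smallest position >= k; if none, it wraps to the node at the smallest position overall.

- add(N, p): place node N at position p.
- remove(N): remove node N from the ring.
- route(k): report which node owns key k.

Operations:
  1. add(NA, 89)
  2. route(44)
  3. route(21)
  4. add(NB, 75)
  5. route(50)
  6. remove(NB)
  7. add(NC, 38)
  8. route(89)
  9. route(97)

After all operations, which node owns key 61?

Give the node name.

Op 1: add NA@89 -> ring=[89:NA]
Op 2: route key 44: smallest pos >= 44 is 89 -> NA
Op 3: route key 21: smallest pos >= 21 is 89 -> NA
Op 4: add NB@75 -> ring=[75:NB,89:NA]
Op 5: route key 50: smallest pos >= 50 is 75 -> NB
Op 6: remove NB -> ring=[89:NA]
Op 7: add NC@38 -> ring=[38:NC,89:NA]
Op 8: route key 89: smallest pos >= 89 is 89 -> NA
Op 9: route key 97: none >= 97, wrap to smallest pos 38 -> NC
Final route key 61: smallest pos >= 61 is 89 -> NA

Answer: NA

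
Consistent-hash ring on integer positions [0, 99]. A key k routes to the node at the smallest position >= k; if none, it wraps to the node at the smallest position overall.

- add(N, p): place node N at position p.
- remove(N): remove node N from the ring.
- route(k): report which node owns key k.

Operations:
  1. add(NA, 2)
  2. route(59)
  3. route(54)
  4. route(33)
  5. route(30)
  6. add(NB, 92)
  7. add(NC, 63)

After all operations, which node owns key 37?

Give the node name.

Op 1: add NA@2 -> ring=[2:NA]
Op 2: route key 59: none >= 59, wrap to smallest pos 2 -> NA
Op 3: route key 54: none >= 54, wrap to smallest pos 2 -> NA
Op 4: route key 33: none >= 33, wrap to smallest pos 2 -> NA
Op 5: route key 30: none >= 30, wrap to smallest pos 2 -> NA
Op 6: add NB@92 -> ring=[2:NA,92:NB]
Op 7: add NC@63 -> ring=[2:NA,63:NC,92:NB]
Final route key 37: smallest pos >= 37 is 63 -> NC

Answer: NC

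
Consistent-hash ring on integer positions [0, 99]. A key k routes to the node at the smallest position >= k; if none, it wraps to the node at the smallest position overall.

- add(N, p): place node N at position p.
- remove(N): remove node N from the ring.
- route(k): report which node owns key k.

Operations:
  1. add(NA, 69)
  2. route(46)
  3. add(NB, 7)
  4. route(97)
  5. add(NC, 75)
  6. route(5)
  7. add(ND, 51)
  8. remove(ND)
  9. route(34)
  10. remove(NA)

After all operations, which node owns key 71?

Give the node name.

Answer: NC

Derivation:
Op 1: add NA@69 -> ring=[69:NA]
Op 2: route key 46: smallest pos >= 46 is 69 -> NA
Op 3: add NB@7 -> ring=[7:NB,69:NA]
Op 4: route key 97: none >= 97, wrap to smallest pos 7 -> NB
Op 5: add NC@75 -> ring=[7:NB,69:NA,75:NC]
Op 6: route key 5: smallest pos >= 5 is 7 -> NB
Op 7: add ND@51 -> ring=[7:NB,51:ND,69:NA,75:NC]
Op 8: remove ND -> ring=[7:NB,69:NA,75:NC]
Op 9: route key 34: smallest pos >= 34 is 69 -> NA
Op 10: remove NA -> ring=[7:NB,75:NC]
Final route key 71: smallest pos >= 71 is 75 -> NC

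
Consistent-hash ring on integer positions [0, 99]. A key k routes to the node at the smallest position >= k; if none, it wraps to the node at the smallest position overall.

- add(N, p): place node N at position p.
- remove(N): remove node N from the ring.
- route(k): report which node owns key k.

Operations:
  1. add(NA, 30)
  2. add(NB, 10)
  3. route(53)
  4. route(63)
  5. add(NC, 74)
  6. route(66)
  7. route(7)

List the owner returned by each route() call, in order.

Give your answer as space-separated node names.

Answer: NB NB NC NB

Derivation:
Op 1: add NA@30 -> ring=[30:NA]
Op 2: add NB@10 -> ring=[10:NB,30:NA]
Op 3: route key 53: none >= 53, wrap to smallest pos 10 -> NB
Op 4: route key 63: none >= 63, wrap to smallest pos 10 -> NB
Op 5: add NC@74 -> ring=[10:NB,30:NA,74:NC]
Op 6: route key 66: smallest pos >= 66 is 74 -> NC
Op 7: route key 7: smallest pos >= 7 is 10 -> NB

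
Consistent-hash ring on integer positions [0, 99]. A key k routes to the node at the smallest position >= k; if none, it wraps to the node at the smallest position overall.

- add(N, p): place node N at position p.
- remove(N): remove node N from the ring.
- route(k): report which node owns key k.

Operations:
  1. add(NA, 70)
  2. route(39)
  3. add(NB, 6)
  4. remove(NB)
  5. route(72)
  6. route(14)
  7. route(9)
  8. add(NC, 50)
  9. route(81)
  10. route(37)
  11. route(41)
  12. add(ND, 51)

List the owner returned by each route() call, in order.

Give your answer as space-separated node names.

Answer: NA NA NA NA NC NC NC

Derivation:
Op 1: add NA@70 -> ring=[70:NA]
Op 2: route key 39: smallest pos >= 39 is 70 -> NA
Op 3: add NB@6 -> ring=[6:NB,70:NA]
Op 4: remove NB -> ring=[70:NA]
Op 5: route key 72: none >= 72, wrap to smallest pos 70 -> NA
Op 6: route key 14: smallest pos >= 14 is 70 -> NA
Op 7: route key 9: smallest pos >= 9 is 70 -> NA
Op 8: add NC@50 -> ring=[50:NC,70:NA]
Op 9: route key 81: none >= 81, wrap to smallest pos 50 -> NC
Op 10: route key 37: smallest pos >= 37 is 50 -> NC
Op 11: route key 41: smallest pos >= 41 is 50 -> NC
Op 12: add ND@51 -> ring=[50:NC,51:ND,70:NA]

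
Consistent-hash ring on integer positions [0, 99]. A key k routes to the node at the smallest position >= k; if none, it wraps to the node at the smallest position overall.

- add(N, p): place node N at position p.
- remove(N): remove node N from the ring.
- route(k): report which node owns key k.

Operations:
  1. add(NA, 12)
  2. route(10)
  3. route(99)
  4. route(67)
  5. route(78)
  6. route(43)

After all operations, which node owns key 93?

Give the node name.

Op 1: add NA@12 -> ring=[12:NA]
Op 2: route key 10: smallest pos >= 10 is 12 -> NA
Op 3: route key 99: none >= 99, wrap to smallest pos 12 -> NA
Op 4: route key 67: none >= 67, wrap to smallest pos 12 -> NA
Op 5: route key 78: none >= 78, wrap to smallest pos 12 -> NA
Op 6: route key 43: none >= 43, wrap to smallest pos 12 -> NA
Final route key 93: none >= 93, wrap to smallest pos 12 -> NA

Answer: NA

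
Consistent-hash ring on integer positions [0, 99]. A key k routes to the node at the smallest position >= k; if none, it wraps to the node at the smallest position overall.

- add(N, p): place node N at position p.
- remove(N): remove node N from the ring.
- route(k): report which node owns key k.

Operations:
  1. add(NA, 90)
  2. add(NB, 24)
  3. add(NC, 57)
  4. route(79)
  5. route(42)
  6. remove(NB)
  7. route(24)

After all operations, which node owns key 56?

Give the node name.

Op 1: add NA@90 -> ring=[90:NA]
Op 2: add NB@24 -> ring=[24:NB,90:NA]
Op 3: add NC@57 -> ring=[24:NB,57:NC,90:NA]
Op 4: route key 79: smallest pos >= 79 is 90 -> NA
Op 5: route key 42: smallest pos >= 42 is 57 -> NC
Op 6: remove NB -> ring=[57:NC,90:NA]
Op 7: route key 24: smallest pos >= 24 is 57 -> NC
Final route key 56: smallest pos >= 56 is 57 -> NC

Answer: NC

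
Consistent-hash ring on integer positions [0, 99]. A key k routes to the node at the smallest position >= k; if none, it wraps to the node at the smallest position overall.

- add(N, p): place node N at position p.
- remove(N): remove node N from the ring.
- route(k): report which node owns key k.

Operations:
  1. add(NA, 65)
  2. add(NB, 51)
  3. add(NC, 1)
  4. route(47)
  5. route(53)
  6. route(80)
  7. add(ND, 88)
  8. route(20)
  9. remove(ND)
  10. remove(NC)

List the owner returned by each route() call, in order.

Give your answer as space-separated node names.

Op 1: add NA@65 -> ring=[65:NA]
Op 2: add NB@51 -> ring=[51:NB,65:NA]
Op 3: add NC@1 -> ring=[1:NC,51:NB,65:NA]
Op 4: route key 47: smallest pos >= 47 is 51 -> NB
Op 5: route key 53: smallest pos >= 53 is 65 -> NA
Op 6: route key 80: none >= 80, wrap to smallest pos 1 -> NC
Op 7: add ND@88 -> ring=[1:NC,51:NB,65:NA,88:ND]
Op 8: route key 20: smallest pos >= 20 is 51 -> NB
Op 9: remove ND -> ring=[1:NC,51:NB,65:NA]
Op 10: remove NC -> ring=[51:NB,65:NA]

Answer: NB NA NC NB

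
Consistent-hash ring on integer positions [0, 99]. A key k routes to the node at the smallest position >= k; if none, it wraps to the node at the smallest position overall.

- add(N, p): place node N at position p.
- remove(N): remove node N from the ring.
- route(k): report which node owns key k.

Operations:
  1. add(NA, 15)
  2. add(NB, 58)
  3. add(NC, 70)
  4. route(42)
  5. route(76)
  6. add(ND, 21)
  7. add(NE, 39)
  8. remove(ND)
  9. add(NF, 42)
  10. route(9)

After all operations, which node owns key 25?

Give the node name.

Op 1: add NA@15 -> ring=[15:NA]
Op 2: add NB@58 -> ring=[15:NA,58:NB]
Op 3: add NC@70 -> ring=[15:NA,58:NB,70:NC]
Op 4: route key 42: smallest pos >= 42 is 58 -> NB
Op 5: route key 76: none >= 76, wrap to smallest pos 15 -> NA
Op 6: add ND@21 -> ring=[15:NA,21:ND,58:NB,70:NC]
Op 7: add NE@39 -> ring=[15:NA,21:ND,39:NE,58:NB,70:NC]
Op 8: remove ND -> ring=[15:NA,39:NE,58:NB,70:NC]
Op 9: add NF@42 -> ring=[15:NA,39:NE,42:NF,58:NB,70:NC]
Op 10: route key 9: smallest pos >= 9 is 15 -> NA
Final route key 25: smallest pos >= 25 is 39 -> NE

Answer: NE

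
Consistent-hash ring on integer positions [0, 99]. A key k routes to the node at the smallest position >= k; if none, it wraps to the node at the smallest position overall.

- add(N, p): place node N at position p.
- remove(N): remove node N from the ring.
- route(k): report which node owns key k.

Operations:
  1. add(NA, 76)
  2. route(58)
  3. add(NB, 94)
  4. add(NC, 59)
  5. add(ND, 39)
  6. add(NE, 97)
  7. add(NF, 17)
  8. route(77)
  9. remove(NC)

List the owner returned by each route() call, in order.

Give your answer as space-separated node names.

Op 1: add NA@76 -> ring=[76:NA]
Op 2: route key 58: smallest pos >= 58 is 76 -> NA
Op 3: add NB@94 -> ring=[76:NA,94:NB]
Op 4: add NC@59 -> ring=[59:NC,76:NA,94:NB]
Op 5: add ND@39 -> ring=[39:ND,59:NC,76:NA,94:NB]
Op 6: add NE@97 -> ring=[39:ND,59:NC,76:NA,94:NB,97:NE]
Op 7: add NF@17 -> ring=[17:NF,39:ND,59:NC,76:NA,94:NB,97:NE]
Op 8: route key 77: smallest pos >= 77 is 94 -> NB
Op 9: remove NC -> ring=[17:NF,39:ND,76:NA,94:NB,97:NE]

Answer: NA NB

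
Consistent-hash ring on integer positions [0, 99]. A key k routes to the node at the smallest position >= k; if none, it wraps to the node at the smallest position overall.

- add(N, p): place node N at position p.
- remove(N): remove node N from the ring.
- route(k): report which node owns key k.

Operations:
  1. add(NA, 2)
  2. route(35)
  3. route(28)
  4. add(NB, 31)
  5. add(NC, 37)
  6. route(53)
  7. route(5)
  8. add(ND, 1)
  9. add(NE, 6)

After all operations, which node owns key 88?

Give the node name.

Op 1: add NA@2 -> ring=[2:NA]
Op 2: route key 35: none >= 35, wrap to smallest pos 2 -> NA
Op 3: route key 28: none >= 28, wrap to smallest pos 2 -> NA
Op 4: add NB@31 -> ring=[2:NA,31:NB]
Op 5: add NC@37 -> ring=[2:NA,31:NB,37:NC]
Op 6: route key 53: none >= 53, wrap to smallest pos 2 -> NA
Op 7: route key 5: smallest pos >= 5 is 31 -> NB
Op 8: add ND@1 -> ring=[1:ND,2:NA,31:NB,37:NC]
Op 9: add NE@6 -> ring=[1:ND,2:NA,6:NE,31:NB,37:NC]
Final route key 88: none >= 88, wrap to smallest pos 1 -> ND

Answer: ND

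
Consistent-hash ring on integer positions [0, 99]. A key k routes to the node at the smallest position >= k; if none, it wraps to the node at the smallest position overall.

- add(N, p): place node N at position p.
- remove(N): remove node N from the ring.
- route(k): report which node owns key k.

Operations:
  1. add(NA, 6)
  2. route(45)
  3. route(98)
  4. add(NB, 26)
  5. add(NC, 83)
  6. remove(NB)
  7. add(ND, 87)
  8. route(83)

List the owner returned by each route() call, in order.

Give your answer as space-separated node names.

Op 1: add NA@6 -> ring=[6:NA]
Op 2: route key 45: none >= 45, wrap to smallest pos 6 -> NA
Op 3: route key 98: none >= 98, wrap to smallest pos 6 -> NA
Op 4: add NB@26 -> ring=[6:NA,26:NB]
Op 5: add NC@83 -> ring=[6:NA,26:NB,83:NC]
Op 6: remove NB -> ring=[6:NA,83:NC]
Op 7: add ND@87 -> ring=[6:NA,83:NC,87:ND]
Op 8: route key 83: smallest pos >= 83 is 83 -> NC

Answer: NA NA NC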